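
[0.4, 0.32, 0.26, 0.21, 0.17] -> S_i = 0.40*0.81^i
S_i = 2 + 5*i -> [2, 7, 12, 17, 22]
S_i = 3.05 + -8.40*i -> [3.05, -5.35, -13.75, -22.15, -30.55]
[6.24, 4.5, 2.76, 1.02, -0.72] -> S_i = 6.24 + -1.74*i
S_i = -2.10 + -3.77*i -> [-2.1, -5.87, -9.64, -13.41, -17.18]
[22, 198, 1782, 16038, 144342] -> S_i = 22*9^i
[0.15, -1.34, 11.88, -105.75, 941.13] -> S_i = 0.15*(-8.90)^i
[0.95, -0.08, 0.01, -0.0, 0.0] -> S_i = 0.95*(-0.08)^i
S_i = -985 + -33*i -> [-985, -1018, -1051, -1084, -1117]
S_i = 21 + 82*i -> [21, 103, 185, 267, 349]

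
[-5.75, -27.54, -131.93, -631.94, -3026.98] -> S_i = -5.75*4.79^i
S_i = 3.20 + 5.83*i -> [3.2, 9.03, 14.86, 20.69, 26.52]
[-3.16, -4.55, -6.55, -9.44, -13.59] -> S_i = -3.16*1.44^i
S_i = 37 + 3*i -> [37, 40, 43, 46, 49]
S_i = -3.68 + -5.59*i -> [-3.68, -9.27, -14.86, -20.45, -26.04]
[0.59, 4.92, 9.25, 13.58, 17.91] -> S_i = 0.59 + 4.33*i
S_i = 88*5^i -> [88, 440, 2200, 11000, 55000]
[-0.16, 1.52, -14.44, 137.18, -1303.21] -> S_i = -0.16*(-9.50)^i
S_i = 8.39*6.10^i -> [8.39, 51.18, 312.19, 1904.37, 11616.66]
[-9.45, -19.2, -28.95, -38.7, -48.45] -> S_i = -9.45 + -9.75*i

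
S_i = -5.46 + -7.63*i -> [-5.46, -13.09, -20.72, -28.35, -35.98]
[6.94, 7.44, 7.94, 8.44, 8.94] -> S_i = 6.94 + 0.50*i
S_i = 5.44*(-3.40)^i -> [5.44, -18.5, 62.89, -213.81, 726.97]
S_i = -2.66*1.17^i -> [-2.66, -3.11, -3.64, -4.26, -4.98]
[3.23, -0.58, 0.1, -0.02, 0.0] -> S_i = 3.23*(-0.18)^i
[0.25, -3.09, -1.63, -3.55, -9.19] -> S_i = Random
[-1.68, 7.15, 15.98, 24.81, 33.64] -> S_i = -1.68 + 8.83*i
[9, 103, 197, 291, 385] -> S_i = 9 + 94*i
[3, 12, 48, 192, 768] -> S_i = 3*4^i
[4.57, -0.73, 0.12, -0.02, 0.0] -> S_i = 4.57*(-0.16)^i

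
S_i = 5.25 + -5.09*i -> [5.25, 0.16, -4.93, -10.02, -15.11]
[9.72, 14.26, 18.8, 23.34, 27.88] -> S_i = 9.72 + 4.54*i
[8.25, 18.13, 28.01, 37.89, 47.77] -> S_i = 8.25 + 9.88*i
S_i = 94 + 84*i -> [94, 178, 262, 346, 430]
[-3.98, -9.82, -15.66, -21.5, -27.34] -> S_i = -3.98 + -5.84*i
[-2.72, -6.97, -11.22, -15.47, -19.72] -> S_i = -2.72 + -4.25*i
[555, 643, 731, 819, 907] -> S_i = 555 + 88*i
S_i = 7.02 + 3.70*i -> [7.02, 10.72, 14.42, 18.12, 21.82]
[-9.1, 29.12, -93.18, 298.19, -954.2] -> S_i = -9.10*(-3.20)^i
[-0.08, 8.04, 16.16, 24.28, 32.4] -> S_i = -0.08 + 8.12*i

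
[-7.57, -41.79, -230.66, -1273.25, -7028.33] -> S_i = -7.57*5.52^i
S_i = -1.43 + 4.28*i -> [-1.43, 2.85, 7.13, 11.41, 15.69]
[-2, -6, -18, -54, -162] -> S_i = -2*3^i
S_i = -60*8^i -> [-60, -480, -3840, -30720, -245760]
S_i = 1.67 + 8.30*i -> [1.67, 9.97, 18.27, 26.57, 34.87]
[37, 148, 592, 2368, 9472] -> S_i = 37*4^i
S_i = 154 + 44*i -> [154, 198, 242, 286, 330]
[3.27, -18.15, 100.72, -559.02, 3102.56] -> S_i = 3.27*(-5.55)^i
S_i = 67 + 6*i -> [67, 73, 79, 85, 91]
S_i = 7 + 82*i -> [7, 89, 171, 253, 335]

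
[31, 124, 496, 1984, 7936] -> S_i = 31*4^i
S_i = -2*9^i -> [-2, -18, -162, -1458, -13122]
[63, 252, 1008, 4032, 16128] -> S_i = 63*4^i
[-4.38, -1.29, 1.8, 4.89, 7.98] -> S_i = -4.38 + 3.09*i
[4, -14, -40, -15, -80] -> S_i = Random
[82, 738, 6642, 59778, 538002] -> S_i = 82*9^i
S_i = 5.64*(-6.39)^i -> [5.64, -36.04, 230.29, -1471.57, 9403.35]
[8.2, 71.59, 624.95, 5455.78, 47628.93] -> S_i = 8.20*8.73^i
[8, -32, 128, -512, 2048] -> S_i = 8*-4^i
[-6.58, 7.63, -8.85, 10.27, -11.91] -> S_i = -6.58*(-1.16)^i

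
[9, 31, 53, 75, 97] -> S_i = 9 + 22*i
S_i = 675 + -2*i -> [675, 673, 671, 669, 667]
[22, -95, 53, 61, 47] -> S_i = Random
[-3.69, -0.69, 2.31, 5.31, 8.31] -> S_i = -3.69 + 3.00*i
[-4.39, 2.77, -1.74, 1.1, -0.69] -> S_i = -4.39*(-0.63)^i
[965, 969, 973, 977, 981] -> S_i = 965 + 4*i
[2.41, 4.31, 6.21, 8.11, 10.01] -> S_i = 2.41 + 1.90*i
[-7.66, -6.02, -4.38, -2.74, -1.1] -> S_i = -7.66 + 1.64*i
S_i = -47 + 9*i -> [-47, -38, -29, -20, -11]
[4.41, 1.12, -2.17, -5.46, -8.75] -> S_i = 4.41 + -3.29*i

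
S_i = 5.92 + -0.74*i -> [5.92, 5.18, 4.44, 3.7, 2.96]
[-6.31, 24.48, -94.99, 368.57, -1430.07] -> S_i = -6.31*(-3.88)^i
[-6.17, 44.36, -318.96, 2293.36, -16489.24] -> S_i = -6.17*(-7.19)^i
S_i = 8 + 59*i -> [8, 67, 126, 185, 244]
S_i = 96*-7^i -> [96, -672, 4704, -32928, 230496]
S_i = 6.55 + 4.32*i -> [6.55, 10.87, 15.19, 19.51, 23.83]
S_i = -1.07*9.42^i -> [-1.07, -10.08, -94.95, -894.41, -8425.34]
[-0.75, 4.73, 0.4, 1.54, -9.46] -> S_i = Random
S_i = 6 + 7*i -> [6, 13, 20, 27, 34]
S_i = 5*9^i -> [5, 45, 405, 3645, 32805]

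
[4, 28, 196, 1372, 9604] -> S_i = 4*7^i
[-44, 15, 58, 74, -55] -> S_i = Random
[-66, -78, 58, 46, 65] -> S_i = Random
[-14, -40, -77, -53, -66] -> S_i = Random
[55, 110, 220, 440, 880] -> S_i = 55*2^i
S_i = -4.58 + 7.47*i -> [-4.58, 2.89, 10.36, 17.83, 25.3]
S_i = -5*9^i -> [-5, -45, -405, -3645, -32805]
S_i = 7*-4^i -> [7, -28, 112, -448, 1792]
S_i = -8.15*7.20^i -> [-8.15, -58.68, -422.5, -3041.97, -21902.19]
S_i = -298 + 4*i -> [-298, -294, -290, -286, -282]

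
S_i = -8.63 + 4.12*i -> [-8.63, -4.51, -0.39, 3.73, 7.85]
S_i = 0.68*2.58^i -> [0.68, 1.75, 4.53, 11.68, 30.13]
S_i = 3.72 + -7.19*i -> [3.72, -3.47, -10.66, -17.85, -25.04]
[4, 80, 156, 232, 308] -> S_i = 4 + 76*i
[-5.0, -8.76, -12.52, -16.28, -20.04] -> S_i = -5.00 + -3.76*i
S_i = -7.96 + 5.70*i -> [-7.96, -2.26, 3.44, 9.14, 14.84]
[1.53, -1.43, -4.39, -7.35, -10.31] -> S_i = 1.53 + -2.96*i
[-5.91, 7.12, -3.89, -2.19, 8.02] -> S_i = Random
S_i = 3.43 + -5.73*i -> [3.43, -2.3, -8.03, -13.76, -19.49]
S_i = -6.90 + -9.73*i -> [-6.9, -16.63, -26.36, -36.09, -45.82]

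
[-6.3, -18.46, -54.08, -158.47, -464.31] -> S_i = -6.30*2.93^i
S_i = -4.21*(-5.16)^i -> [-4.21, 21.72, -112.09, 578.4, -2984.56]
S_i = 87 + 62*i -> [87, 149, 211, 273, 335]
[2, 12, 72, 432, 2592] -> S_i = 2*6^i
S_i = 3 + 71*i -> [3, 74, 145, 216, 287]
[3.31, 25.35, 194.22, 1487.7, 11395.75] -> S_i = 3.31*7.66^i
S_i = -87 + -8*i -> [-87, -95, -103, -111, -119]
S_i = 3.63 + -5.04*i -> [3.63, -1.41, -6.45, -11.49, -16.53]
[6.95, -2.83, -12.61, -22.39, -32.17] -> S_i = 6.95 + -9.78*i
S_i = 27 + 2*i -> [27, 29, 31, 33, 35]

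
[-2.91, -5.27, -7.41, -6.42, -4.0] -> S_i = Random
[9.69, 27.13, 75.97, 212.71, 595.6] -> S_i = 9.69*2.80^i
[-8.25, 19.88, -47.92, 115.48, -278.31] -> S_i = -8.25*(-2.41)^i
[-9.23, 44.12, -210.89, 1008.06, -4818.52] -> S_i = -9.23*(-4.78)^i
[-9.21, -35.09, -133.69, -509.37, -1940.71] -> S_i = -9.21*3.81^i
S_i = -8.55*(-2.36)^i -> [-8.55, 20.18, -47.62, 112.38, -265.22]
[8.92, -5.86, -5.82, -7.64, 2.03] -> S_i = Random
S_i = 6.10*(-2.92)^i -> [6.1, -17.81, 52.01, -151.87, 443.47]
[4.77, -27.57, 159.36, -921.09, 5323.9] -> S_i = 4.77*(-5.78)^i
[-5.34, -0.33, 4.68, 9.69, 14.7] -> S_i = -5.34 + 5.01*i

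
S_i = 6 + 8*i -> [6, 14, 22, 30, 38]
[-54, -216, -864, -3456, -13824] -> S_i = -54*4^i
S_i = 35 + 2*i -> [35, 37, 39, 41, 43]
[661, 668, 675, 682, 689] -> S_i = 661 + 7*i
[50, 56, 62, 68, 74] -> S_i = 50 + 6*i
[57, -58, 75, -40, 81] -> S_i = Random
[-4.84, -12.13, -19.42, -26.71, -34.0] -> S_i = -4.84 + -7.29*i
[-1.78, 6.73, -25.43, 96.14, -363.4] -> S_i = -1.78*(-3.78)^i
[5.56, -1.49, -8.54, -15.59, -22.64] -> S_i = 5.56 + -7.05*i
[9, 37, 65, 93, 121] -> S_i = 9 + 28*i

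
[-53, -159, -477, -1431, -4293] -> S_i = -53*3^i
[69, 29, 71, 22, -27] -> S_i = Random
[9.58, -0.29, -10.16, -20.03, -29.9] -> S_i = 9.58 + -9.87*i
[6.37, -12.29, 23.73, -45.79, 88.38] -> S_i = 6.37*(-1.93)^i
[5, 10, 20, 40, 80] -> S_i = 5*2^i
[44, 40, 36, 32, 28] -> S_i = 44 + -4*i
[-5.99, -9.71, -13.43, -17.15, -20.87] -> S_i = -5.99 + -3.72*i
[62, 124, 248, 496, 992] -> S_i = 62*2^i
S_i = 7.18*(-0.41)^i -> [7.18, -2.94, 1.21, -0.49, 0.2]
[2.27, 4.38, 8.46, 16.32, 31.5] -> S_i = 2.27*1.93^i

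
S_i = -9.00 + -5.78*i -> [-9.0, -14.78, -20.56, -26.34, -32.12]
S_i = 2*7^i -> [2, 14, 98, 686, 4802]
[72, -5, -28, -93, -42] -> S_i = Random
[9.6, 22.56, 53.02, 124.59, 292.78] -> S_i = 9.60*2.35^i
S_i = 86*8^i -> [86, 688, 5504, 44032, 352256]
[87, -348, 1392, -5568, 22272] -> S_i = 87*-4^i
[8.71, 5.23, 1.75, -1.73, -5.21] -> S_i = 8.71 + -3.48*i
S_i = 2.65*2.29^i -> [2.65, 6.07, 13.9, 31.82, 72.88]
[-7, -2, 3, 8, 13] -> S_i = -7 + 5*i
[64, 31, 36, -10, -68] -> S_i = Random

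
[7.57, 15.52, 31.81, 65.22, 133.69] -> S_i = 7.57*2.05^i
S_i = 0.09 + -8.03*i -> [0.09, -7.94, -15.97, -24.0, -32.03]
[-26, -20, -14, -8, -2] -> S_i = -26 + 6*i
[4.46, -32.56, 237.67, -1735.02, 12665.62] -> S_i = 4.46*(-7.30)^i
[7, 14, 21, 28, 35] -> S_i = 7 + 7*i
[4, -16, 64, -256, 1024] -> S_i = 4*-4^i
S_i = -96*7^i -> [-96, -672, -4704, -32928, -230496]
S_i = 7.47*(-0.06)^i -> [7.47, -0.45, 0.03, -0.0, 0.0]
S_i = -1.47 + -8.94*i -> [-1.47, -10.41, -19.35, -28.29, -37.23]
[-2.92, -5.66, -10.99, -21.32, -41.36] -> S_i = -2.92*1.94^i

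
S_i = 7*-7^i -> [7, -49, 343, -2401, 16807]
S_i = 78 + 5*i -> [78, 83, 88, 93, 98]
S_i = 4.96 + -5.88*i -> [4.96, -0.92, -6.8, -12.68, -18.56]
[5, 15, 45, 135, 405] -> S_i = 5*3^i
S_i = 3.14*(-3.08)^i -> [3.14, -9.67, 29.79, -91.74, 282.57]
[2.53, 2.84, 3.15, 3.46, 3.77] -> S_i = 2.53 + 0.31*i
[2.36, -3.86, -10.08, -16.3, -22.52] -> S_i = 2.36 + -6.22*i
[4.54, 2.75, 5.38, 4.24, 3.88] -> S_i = Random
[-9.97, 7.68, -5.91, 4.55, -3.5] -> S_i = -9.97*(-0.77)^i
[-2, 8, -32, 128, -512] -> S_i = -2*-4^i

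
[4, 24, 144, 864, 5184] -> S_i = 4*6^i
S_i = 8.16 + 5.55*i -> [8.16, 13.71, 19.26, 24.81, 30.36]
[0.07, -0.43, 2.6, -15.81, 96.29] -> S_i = 0.07*(-6.09)^i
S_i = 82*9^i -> [82, 738, 6642, 59778, 538002]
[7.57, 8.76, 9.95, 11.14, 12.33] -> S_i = 7.57 + 1.19*i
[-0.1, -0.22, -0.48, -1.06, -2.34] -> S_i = -0.10*2.20^i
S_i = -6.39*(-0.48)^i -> [-6.39, 3.07, -1.47, 0.71, -0.34]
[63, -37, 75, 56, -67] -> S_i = Random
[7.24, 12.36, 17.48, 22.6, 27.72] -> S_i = 7.24 + 5.12*i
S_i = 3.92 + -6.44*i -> [3.92, -2.52, -8.96, -15.4, -21.84]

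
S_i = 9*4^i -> [9, 36, 144, 576, 2304]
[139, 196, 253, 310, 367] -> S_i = 139 + 57*i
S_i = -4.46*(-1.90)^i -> [-4.46, 8.47, -16.1, 30.59, -58.12]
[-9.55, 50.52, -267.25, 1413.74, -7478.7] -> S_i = -9.55*(-5.29)^i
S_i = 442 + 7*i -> [442, 449, 456, 463, 470]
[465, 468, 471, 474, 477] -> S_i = 465 + 3*i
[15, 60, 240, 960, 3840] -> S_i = 15*4^i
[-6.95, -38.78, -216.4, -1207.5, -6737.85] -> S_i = -6.95*5.58^i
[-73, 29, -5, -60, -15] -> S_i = Random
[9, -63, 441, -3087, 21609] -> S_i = 9*-7^i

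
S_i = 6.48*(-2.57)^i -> [6.48, -16.65, 42.8, -110.0, 282.69]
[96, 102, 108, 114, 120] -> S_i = 96 + 6*i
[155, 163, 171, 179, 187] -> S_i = 155 + 8*i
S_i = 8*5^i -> [8, 40, 200, 1000, 5000]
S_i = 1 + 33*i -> [1, 34, 67, 100, 133]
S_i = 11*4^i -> [11, 44, 176, 704, 2816]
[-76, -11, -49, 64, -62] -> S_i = Random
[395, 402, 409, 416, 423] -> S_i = 395 + 7*i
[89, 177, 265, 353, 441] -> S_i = 89 + 88*i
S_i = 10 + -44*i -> [10, -34, -78, -122, -166]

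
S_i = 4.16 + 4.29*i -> [4.16, 8.45, 12.74, 17.03, 21.32]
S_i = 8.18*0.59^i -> [8.18, 4.83, 2.85, 1.68, 0.99]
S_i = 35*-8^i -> [35, -280, 2240, -17920, 143360]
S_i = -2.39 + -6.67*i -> [-2.39, -9.06, -15.73, -22.4, -29.07]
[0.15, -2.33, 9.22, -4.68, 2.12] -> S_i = Random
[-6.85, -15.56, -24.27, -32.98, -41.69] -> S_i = -6.85 + -8.71*i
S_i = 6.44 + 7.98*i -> [6.44, 14.42, 22.4, 30.38, 38.36]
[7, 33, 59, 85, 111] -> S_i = 7 + 26*i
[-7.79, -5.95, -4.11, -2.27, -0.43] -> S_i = -7.79 + 1.84*i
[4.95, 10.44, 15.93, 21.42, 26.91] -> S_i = 4.95 + 5.49*i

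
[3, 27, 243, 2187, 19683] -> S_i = 3*9^i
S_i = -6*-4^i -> [-6, 24, -96, 384, -1536]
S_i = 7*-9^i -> [7, -63, 567, -5103, 45927]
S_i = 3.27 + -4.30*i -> [3.27, -1.03, -5.33, -9.63, -13.93]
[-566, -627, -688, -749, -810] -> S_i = -566 + -61*i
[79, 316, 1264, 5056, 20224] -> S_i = 79*4^i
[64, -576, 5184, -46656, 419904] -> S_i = 64*-9^i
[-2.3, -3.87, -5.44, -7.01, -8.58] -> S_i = -2.30 + -1.57*i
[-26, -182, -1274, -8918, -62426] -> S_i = -26*7^i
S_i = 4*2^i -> [4, 8, 16, 32, 64]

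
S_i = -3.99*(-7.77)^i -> [-3.99, 31.0, -240.89, 1871.7, -14543.1]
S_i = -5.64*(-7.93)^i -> [-5.64, 44.73, -354.67, 2812.54, -22303.44]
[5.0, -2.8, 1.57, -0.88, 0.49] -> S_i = 5.00*(-0.56)^i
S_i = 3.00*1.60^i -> [3.0, 4.8, 7.68, 12.29, 19.66]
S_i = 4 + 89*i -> [4, 93, 182, 271, 360]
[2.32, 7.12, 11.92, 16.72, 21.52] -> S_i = 2.32 + 4.80*i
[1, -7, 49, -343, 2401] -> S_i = 1*-7^i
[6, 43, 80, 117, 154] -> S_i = 6 + 37*i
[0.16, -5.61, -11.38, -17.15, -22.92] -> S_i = 0.16 + -5.77*i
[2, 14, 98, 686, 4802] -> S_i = 2*7^i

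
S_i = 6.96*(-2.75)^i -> [6.96, -19.14, 52.64, -144.75, 398.05]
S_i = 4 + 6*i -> [4, 10, 16, 22, 28]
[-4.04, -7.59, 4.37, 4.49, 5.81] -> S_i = Random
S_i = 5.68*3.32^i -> [5.68, 18.86, 62.61, 207.86, 690.08]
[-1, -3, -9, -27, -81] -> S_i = -1*3^i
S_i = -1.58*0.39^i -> [-1.58, -0.62, -0.24, -0.09, -0.04]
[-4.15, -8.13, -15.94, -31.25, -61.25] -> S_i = -4.15*1.96^i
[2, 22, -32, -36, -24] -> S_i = Random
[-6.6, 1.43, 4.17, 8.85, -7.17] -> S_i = Random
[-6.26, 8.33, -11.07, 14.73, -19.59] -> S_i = -6.26*(-1.33)^i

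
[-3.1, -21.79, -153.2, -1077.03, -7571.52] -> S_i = -3.10*7.03^i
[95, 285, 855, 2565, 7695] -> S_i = 95*3^i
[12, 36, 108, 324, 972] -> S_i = 12*3^i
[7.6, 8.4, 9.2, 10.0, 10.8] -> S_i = 7.60 + 0.80*i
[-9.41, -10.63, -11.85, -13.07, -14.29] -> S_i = -9.41 + -1.22*i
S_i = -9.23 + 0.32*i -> [-9.23, -8.91, -8.59, -8.27, -7.95]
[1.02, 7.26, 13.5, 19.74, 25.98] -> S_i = 1.02 + 6.24*i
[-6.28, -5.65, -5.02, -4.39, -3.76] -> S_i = -6.28 + 0.63*i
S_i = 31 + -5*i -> [31, 26, 21, 16, 11]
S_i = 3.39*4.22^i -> [3.39, 14.31, 60.37, 254.76, 1075.1]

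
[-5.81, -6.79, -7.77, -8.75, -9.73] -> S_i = -5.81 + -0.98*i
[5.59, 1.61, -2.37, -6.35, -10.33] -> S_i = 5.59 + -3.98*i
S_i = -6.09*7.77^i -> [-6.09, -47.32, -367.67, -2856.8, -22197.36]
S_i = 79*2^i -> [79, 158, 316, 632, 1264]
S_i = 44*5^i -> [44, 220, 1100, 5500, 27500]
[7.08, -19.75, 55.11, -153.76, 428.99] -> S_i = 7.08*(-2.79)^i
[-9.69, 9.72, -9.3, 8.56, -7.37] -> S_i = Random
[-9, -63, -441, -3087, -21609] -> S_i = -9*7^i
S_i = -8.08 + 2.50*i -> [-8.08, -5.58, -3.08, -0.58, 1.92]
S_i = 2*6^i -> [2, 12, 72, 432, 2592]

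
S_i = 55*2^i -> [55, 110, 220, 440, 880]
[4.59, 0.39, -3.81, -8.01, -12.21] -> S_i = 4.59 + -4.20*i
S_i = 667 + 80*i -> [667, 747, 827, 907, 987]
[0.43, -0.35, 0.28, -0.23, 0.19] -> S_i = 0.43*(-0.81)^i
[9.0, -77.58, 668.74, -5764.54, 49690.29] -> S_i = 9.00*(-8.62)^i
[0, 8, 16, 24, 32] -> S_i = 0 + 8*i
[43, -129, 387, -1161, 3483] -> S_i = 43*-3^i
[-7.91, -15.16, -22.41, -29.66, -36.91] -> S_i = -7.91 + -7.25*i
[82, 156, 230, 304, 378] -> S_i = 82 + 74*i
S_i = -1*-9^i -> [-1, 9, -81, 729, -6561]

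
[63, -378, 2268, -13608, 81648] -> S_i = 63*-6^i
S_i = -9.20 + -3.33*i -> [-9.2, -12.53, -15.86, -19.19, -22.52]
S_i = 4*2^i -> [4, 8, 16, 32, 64]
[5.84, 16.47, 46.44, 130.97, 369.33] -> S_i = 5.84*2.82^i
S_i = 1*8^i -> [1, 8, 64, 512, 4096]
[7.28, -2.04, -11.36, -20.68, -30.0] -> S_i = 7.28 + -9.32*i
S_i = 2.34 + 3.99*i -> [2.34, 6.33, 10.32, 14.31, 18.3]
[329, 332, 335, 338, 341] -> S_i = 329 + 3*i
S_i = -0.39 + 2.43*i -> [-0.39, 2.04, 4.47, 6.9, 9.33]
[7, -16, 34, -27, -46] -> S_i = Random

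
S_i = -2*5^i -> [-2, -10, -50, -250, -1250]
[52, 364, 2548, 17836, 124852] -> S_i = 52*7^i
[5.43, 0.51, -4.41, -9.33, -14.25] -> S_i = 5.43 + -4.92*i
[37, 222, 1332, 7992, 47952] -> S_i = 37*6^i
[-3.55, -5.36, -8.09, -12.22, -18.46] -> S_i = -3.55*1.51^i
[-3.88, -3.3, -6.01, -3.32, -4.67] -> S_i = Random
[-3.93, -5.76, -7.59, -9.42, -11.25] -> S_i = -3.93 + -1.83*i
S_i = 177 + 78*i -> [177, 255, 333, 411, 489]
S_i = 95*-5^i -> [95, -475, 2375, -11875, 59375]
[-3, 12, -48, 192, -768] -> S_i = -3*-4^i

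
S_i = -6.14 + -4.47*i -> [-6.14, -10.61, -15.08, -19.55, -24.02]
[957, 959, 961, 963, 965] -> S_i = 957 + 2*i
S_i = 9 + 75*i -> [9, 84, 159, 234, 309]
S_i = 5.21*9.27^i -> [5.21, 48.3, 447.71, 4150.28, 38473.05]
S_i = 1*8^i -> [1, 8, 64, 512, 4096]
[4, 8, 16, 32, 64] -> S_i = 4*2^i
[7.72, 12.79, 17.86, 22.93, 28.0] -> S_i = 7.72 + 5.07*i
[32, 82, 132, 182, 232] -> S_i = 32 + 50*i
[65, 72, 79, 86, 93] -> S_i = 65 + 7*i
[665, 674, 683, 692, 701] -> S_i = 665 + 9*i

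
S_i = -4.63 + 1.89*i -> [-4.63, -2.74, -0.85, 1.04, 2.93]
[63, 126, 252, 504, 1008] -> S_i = 63*2^i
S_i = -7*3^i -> [-7, -21, -63, -189, -567]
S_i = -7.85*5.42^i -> [-7.85, -42.55, -230.6, -1249.88, -6774.34]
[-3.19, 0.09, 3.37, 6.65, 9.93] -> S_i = -3.19 + 3.28*i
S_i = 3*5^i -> [3, 15, 75, 375, 1875]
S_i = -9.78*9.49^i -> [-9.78, -92.81, -880.79, -8358.68, -79323.84]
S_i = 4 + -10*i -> [4, -6, -16, -26, -36]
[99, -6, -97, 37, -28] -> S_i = Random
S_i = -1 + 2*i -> [-1, 1, 3, 5, 7]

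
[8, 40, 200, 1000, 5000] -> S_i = 8*5^i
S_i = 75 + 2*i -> [75, 77, 79, 81, 83]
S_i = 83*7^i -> [83, 581, 4067, 28469, 199283]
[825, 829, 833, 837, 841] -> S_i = 825 + 4*i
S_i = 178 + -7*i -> [178, 171, 164, 157, 150]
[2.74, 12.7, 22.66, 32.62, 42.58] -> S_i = 2.74 + 9.96*i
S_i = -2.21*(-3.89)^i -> [-2.21, 8.6, -33.44, 130.09, -506.05]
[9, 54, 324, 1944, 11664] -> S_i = 9*6^i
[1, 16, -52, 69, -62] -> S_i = Random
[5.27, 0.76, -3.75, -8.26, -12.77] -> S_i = 5.27 + -4.51*i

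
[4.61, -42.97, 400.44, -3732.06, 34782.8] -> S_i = 4.61*(-9.32)^i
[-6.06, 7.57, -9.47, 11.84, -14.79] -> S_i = -6.06*(-1.25)^i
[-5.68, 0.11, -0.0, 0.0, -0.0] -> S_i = -5.68*(-0.02)^i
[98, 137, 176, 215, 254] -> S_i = 98 + 39*i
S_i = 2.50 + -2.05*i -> [2.5, 0.45, -1.6, -3.65, -5.7]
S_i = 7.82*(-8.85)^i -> [7.82, -69.21, 612.48, -5420.47, 47971.12]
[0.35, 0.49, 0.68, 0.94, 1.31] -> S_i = 0.35*1.39^i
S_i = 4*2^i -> [4, 8, 16, 32, 64]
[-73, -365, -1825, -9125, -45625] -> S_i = -73*5^i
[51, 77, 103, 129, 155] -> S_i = 51 + 26*i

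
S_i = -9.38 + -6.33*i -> [-9.38, -15.71, -22.04, -28.37, -34.7]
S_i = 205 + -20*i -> [205, 185, 165, 145, 125]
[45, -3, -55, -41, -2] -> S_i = Random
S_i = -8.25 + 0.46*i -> [-8.25, -7.79, -7.33, -6.87, -6.41]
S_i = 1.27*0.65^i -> [1.27, 0.83, 0.54, 0.35, 0.23]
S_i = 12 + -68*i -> [12, -56, -124, -192, -260]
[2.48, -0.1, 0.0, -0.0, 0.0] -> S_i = 2.48*(-0.04)^i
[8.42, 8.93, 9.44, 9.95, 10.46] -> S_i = 8.42 + 0.51*i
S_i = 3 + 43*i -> [3, 46, 89, 132, 175]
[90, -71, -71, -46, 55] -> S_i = Random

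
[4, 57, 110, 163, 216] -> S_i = 4 + 53*i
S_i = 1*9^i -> [1, 9, 81, 729, 6561]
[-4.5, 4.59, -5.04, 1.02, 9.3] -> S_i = Random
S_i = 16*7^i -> [16, 112, 784, 5488, 38416]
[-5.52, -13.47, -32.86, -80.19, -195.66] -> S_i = -5.52*2.44^i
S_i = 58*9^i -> [58, 522, 4698, 42282, 380538]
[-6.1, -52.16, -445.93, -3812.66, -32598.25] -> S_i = -6.10*8.55^i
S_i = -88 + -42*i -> [-88, -130, -172, -214, -256]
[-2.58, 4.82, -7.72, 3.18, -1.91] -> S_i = Random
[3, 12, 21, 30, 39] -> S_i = 3 + 9*i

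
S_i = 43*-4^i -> [43, -172, 688, -2752, 11008]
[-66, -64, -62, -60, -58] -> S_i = -66 + 2*i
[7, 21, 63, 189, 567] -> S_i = 7*3^i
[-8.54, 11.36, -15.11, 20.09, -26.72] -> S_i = -8.54*(-1.33)^i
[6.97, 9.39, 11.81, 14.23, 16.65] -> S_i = 6.97 + 2.42*i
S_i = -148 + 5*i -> [-148, -143, -138, -133, -128]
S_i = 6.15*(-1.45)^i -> [6.15, -8.92, 12.93, -18.75, 27.19]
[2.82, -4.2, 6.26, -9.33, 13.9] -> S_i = 2.82*(-1.49)^i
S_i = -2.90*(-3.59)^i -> [-2.9, 10.41, -37.38, 134.18, -481.7]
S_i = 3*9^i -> [3, 27, 243, 2187, 19683]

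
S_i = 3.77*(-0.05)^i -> [3.77, -0.19, 0.01, -0.0, 0.0]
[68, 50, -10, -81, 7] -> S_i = Random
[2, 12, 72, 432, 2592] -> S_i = 2*6^i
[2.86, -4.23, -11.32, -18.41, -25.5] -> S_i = 2.86 + -7.09*i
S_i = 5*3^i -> [5, 15, 45, 135, 405]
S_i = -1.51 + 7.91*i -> [-1.51, 6.4, 14.31, 22.22, 30.13]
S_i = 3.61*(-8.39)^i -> [3.61, -30.29, 254.12, -2132.03, 17887.72]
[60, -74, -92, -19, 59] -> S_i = Random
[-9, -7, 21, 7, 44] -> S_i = Random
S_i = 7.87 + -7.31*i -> [7.87, 0.56, -6.75, -14.06, -21.37]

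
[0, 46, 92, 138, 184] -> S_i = 0 + 46*i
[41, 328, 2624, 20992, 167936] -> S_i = 41*8^i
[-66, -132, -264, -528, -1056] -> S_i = -66*2^i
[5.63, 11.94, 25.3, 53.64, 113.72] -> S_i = 5.63*2.12^i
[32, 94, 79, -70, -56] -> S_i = Random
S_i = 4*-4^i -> [4, -16, 64, -256, 1024]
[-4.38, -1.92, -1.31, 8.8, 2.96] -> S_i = Random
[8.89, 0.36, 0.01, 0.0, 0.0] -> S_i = 8.89*0.04^i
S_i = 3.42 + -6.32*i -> [3.42, -2.9, -9.22, -15.54, -21.86]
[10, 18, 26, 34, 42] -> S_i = 10 + 8*i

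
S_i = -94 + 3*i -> [-94, -91, -88, -85, -82]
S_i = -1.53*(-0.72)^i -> [-1.53, 1.1, -0.79, 0.57, -0.41]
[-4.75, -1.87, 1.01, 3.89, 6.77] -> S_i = -4.75 + 2.88*i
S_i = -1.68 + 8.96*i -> [-1.68, 7.28, 16.24, 25.2, 34.16]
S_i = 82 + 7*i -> [82, 89, 96, 103, 110]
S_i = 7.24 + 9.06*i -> [7.24, 16.3, 25.36, 34.42, 43.48]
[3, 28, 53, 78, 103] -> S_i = 3 + 25*i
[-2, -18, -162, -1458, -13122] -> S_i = -2*9^i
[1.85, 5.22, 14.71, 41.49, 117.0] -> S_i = 1.85*2.82^i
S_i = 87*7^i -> [87, 609, 4263, 29841, 208887]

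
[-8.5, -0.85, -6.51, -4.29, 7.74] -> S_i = Random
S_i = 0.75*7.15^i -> [0.75, 5.36, 38.34, 274.14, 1960.13]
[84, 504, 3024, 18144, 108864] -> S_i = 84*6^i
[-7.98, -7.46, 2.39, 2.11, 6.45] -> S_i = Random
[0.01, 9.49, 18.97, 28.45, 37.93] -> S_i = 0.01 + 9.48*i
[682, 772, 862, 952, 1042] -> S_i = 682 + 90*i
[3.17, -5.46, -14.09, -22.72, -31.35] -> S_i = 3.17 + -8.63*i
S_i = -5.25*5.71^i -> [-5.25, -29.98, -171.17, -977.39, -5580.89]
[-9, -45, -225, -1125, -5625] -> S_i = -9*5^i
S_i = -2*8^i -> [-2, -16, -128, -1024, -8192]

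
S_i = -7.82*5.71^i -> [-7.82, -44.65, -254.96, -1455.84, -8312.87]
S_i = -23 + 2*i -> [-23, -21, -19, -17, -15]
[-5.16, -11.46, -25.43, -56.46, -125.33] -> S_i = -5.16*2.22^i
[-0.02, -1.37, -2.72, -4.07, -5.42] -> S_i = -0.02 + -1.35*i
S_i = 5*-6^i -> [5, -30, 180, -1080, 6480]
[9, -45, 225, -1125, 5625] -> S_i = 9*-5^i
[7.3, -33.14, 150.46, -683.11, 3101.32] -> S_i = 7.30*(-4.54)^i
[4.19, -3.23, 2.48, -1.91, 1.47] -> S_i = 4.19*(-0.77)^i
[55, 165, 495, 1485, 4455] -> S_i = 55*3^i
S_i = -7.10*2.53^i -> [-7.1, -17.96, -45.45, -114.98, -290.9]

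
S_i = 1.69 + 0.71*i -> [1.69, 2.4, 3.11, 3.82, 4.53]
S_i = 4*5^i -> [4, 20, 100, 500, 2500]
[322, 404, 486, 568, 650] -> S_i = 322 + 82*i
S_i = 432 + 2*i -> [432, 434, 436, 438, 440]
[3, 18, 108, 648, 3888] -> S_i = 3*6^i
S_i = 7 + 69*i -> [7, 76, 145, 214, 283]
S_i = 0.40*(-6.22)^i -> [0.4, -2.49, 15.48, -96.26, 598.72]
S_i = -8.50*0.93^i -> [-8.5, -7.9, -7.35, -6.84, -6.36]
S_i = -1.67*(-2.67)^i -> [-1.67, 4.46, -11.91, 31.79, -84.87]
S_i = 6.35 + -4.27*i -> [6.35, 2.08, -2.19, -6.46, -10.73]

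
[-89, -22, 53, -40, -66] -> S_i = Random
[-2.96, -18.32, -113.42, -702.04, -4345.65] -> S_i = -2.96*6.19^i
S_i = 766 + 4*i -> [766, 770, 774, 778, 782]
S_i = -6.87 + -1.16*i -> [-6.87, -8.03, -9.19, -10.35, -11.51]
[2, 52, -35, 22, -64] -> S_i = Random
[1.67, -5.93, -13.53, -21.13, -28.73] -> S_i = 1.67 + -7.60*i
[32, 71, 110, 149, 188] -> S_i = 32 + 39*i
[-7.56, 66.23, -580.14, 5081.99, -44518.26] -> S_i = -7.56*(-8.76)^i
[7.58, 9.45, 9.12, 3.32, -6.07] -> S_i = Random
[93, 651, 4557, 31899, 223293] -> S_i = 93*7^i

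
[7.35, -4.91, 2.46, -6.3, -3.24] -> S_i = Random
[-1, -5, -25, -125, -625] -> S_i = -1*5^i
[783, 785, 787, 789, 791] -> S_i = 783 + 2*i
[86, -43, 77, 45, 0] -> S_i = Random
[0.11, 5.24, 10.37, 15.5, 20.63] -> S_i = 0.11 + 5.13*i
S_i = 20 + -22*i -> [20, -2, -24, -46, -68]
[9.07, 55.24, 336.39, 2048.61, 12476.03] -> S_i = 9.07*6.09^i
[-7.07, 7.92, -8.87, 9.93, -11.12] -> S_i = -7.07*(-1.12)^i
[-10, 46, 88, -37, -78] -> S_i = Random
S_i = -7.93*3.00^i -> [-7.93, -23.79, -71.37, -214.11, -642.33]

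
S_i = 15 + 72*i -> [15, 87, 159, 231, 303]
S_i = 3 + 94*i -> [3, 97, 191, 285, 379]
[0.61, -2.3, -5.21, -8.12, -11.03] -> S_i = 0.61 + -2.91*i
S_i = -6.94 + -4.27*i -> [-6.94, -11.21, -15.48, -19.75, -24.02]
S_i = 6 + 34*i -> [6, 40, 74, 108, 142]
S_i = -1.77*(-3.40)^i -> [-1.77, 6.02, -20.46, 69.57, -236.53]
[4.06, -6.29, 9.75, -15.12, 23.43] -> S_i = 4.06*(-1.55)^i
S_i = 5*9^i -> [5, 45, 405, 3645, 32805]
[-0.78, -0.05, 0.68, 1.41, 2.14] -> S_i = -0.78 + 0.73*i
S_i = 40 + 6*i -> [40, 46, 52, 58, 64]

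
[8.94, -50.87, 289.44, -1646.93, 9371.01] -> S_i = 8.94*(-5.69)^i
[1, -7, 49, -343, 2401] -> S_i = 1*-7^i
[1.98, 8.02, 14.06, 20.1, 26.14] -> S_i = 1.98 + 6.04*i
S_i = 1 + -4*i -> [1, -3, -7, -11, -15]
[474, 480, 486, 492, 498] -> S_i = 474 + 6*i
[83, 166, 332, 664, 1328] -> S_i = 83*2^i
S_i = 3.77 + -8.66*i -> [3.77, -4.89, -13.55, -22.21, -30.87]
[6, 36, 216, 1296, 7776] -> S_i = 6*6^i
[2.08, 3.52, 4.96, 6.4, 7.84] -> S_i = 2.08 + 1.44*i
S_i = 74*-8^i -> [74, -592, 4736, -37888, 303104]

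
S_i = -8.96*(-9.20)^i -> [-8.96, 82.43, -758.37, 6977.04, -64188.81]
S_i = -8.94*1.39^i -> [-8.94, -12.43, -17.27, -24.01, -33.37]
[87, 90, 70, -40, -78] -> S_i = Random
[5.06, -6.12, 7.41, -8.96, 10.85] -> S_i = 5.06*(-1.21)^i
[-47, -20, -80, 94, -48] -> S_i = Random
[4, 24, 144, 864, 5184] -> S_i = 4*6^i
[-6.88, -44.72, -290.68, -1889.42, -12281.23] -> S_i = -6.88*6.50^i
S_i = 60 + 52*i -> [60, 112, 164, 216, 268]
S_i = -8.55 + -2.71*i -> [-8.55, -11.26, -13.97, -16.68, -19.39]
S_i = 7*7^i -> [7, 49, 343, 2401, 16807]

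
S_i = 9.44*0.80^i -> [9.44, 7.55, 6.04, 4.83, 3.87]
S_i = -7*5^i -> [-7, -35, -175, -875, -4375]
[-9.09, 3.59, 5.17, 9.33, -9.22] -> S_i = Random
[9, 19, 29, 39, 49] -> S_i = 9 + 10*i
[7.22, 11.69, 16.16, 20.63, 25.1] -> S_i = 7.22 + 4.47*i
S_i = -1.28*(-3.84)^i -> [-1.28, 4.92, -18.87, 72.48, -278.31]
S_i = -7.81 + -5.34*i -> [-7.81, -13.15, -18.49, -23.83, -29.17]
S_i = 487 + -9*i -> [487, 478, 469, 460, 451]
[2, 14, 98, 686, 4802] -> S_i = 2*7^i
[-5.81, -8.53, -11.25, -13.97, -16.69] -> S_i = -5.81 + -2.72*i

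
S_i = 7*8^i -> [7, 56, 448, 3584, 28672]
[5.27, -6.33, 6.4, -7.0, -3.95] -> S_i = Random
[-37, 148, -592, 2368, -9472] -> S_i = -37*-4^i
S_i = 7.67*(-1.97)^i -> [7.67, -15.11, 29.77, -58.64, 115.52]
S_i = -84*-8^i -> [-84, 672, -5376, 43008, -344064]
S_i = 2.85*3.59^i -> [2.85, 10.23, 36.73, 131.86, 473.39]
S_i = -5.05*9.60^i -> [-5.05, -48.48, -465.41, -4467.92, -42892.0]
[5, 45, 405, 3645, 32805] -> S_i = 5*9^i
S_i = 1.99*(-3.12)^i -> [1.99, -6.21, 19.37, -60.44, 188.57]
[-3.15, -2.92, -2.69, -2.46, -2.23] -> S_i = -3.15 + 0.23*i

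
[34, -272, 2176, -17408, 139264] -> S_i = 34*-8^i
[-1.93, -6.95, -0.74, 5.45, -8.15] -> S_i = Random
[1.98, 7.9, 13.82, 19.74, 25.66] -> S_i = 1.98 + 5.92*i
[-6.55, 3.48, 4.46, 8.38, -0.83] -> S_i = Random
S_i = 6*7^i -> [6, 42, 294, 2058, 14406]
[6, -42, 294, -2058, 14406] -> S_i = 6*-7^i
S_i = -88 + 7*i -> [-88, -81, -74, -67, -60]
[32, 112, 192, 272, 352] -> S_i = 32 + 80*i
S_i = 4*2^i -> [4, 8, 16, 32, 64]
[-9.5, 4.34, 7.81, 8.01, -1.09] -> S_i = Random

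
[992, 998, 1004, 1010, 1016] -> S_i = 992 + 6*i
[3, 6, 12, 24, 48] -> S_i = 3*2^i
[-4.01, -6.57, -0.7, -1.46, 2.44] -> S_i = Random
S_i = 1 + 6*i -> [1, 7, 13, 19, 25]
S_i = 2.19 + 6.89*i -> [2.19, 9.08, 15.97, 22.86, 29.75]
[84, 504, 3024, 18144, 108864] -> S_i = 84*6^i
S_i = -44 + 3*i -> [-44, -41, -38, -35, -32]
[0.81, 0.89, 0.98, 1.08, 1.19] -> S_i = 0.81*1.10^i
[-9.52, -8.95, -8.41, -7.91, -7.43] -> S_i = -9.52*0.94^i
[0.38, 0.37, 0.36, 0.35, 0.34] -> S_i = 0.38*0.97^i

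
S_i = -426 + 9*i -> [-426, -417, -408, -399, -390]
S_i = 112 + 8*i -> [112, 120, 128, 136, 144]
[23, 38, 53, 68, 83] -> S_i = 23 + 15*i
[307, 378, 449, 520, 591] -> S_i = 307 + 71*i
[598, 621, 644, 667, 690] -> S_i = 598 + 23*i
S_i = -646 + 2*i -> [-646, -644, -642, -640, -638]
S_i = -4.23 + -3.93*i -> [-4.23, -8.16, -12.09, -16.02, -19.95]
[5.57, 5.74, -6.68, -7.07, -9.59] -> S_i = Random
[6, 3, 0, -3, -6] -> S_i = 6 + -3*i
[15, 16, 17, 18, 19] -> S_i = 15 + 1*i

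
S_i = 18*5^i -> [18, 90, 450, 2250, 11250]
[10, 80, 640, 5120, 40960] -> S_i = 10*8^i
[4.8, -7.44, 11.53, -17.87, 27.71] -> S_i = 4.80*(-1.55)^i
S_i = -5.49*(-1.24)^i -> [-5.49, 6.81, -8.44, 10.47, -12.98]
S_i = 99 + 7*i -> [99, 106, 113, 120, 127]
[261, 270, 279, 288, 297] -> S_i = 261 + 9*i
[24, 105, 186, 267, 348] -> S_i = 24 + 81*i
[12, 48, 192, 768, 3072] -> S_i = 12*4^i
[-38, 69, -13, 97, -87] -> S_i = Random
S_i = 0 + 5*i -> [0, 5, 10, 15, 20]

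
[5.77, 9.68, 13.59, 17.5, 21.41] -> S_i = 5.77 + 3.91*i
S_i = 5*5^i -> [5, 25, 125, 625, 3125]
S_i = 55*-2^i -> [55, -110, 220, -440, 880]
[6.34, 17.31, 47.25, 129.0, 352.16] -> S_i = 6.34*2.73^i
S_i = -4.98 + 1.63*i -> [-4.98, -3.35, -1.72, -0.09, 1.54]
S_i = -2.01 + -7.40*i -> [-2.01, -9.41, -16.81, -24.21, -31.61]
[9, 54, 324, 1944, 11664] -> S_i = 9*6^i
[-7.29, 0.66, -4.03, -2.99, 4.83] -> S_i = Random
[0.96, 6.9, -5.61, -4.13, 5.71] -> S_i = Random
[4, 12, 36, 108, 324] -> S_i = 4*3^i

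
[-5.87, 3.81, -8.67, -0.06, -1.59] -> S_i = Random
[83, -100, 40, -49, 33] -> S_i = Random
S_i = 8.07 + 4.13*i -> [8.07, 12.2, 16.33, 20.46, 24.59]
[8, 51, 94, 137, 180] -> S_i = 8 + 43*i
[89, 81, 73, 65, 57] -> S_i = 89 + -8*i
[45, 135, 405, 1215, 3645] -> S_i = 45*3^i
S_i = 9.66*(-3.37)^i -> [9.66, -32.55, 109.71, -369.71, 1245.94]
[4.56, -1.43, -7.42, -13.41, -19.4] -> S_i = 4.56 + -5.99*i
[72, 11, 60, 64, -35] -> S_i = Random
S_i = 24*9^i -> [24, 216, 1944, 17496, 157464]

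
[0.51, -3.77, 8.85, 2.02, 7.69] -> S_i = Random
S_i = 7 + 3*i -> [7, 10, 13, 16, 19]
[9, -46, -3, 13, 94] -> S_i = Random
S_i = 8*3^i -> [8, 24, 72, 216, 648]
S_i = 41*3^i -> [41, 123, 369, 1107, 3321]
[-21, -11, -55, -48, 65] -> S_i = Random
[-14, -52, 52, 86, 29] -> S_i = Random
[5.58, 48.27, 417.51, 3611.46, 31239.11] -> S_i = 5.58*8.65^i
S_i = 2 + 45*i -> [2, 47, 92, 137, 182]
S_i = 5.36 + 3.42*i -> [5.36, 8.78, 12.2, 15.62, 19.04]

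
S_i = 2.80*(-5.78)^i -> [2.8, -16.18, 93.54, -540.68, 3125.14]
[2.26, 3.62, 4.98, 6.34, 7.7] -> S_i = 2.26 + 1.36*i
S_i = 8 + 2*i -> [8, 10, 12, 14, 16]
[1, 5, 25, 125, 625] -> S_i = 1*5^i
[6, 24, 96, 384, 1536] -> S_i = 6*4^i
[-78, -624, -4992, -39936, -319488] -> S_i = -78*8^i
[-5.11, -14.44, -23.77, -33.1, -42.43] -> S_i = -5.11 + -9.33*i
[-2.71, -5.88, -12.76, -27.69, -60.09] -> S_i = -2.71*2.17^i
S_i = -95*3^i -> [-95, -285, -855, -2565, -7695]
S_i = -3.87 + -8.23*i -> [-3.87, -12.1, -20.33, -28.56, -36.79]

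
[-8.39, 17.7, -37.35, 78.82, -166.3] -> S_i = -8.39*(-2.11)^i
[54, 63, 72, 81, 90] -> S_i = 54 + 9*i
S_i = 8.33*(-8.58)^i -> [8.33, -71.47, 613.22, -5261.47, 45143.39]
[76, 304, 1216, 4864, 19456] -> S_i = 76*4^i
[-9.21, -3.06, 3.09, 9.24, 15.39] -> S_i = -9.21 + 6.15*i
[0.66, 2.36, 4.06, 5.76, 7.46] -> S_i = 0.66 + 1.70*i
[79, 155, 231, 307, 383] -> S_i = 79 + 76*i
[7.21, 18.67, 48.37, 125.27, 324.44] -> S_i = 7.21*2.59^i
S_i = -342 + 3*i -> [-342, -339, -336, -333, -330]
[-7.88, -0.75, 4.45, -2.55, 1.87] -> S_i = Random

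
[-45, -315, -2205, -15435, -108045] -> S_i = -45*7^i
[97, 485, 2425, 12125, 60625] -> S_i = 97*5^i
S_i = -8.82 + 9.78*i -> [-8.82, 0.96, 10.74, 20.52, 30.3]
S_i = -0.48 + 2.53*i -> [-0.48, 2.05, 4.58, 7.11, 9.64]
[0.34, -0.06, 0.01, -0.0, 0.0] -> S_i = 0.34*(-0.19)^i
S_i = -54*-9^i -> [-54, 486, -4374, 39366, -354294]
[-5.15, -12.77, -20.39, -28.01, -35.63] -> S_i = -5.15 + -7.62*i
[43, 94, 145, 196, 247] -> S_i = 43 + 51*i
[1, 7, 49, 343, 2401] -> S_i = 1*7^i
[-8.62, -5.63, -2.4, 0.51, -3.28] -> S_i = Random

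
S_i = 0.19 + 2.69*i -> [0.19, 2.88, 5.57, 8.26, 10.95]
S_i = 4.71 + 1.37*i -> [4.71, 6.08, 7.45, 8.82, 10.19]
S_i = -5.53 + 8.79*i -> [-5.53, 3.26, 12.05, 20.84, 29.63]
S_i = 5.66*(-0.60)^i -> [5.66, -3.4, 2.04, -1.22, 0.73]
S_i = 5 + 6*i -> [5, 11, 17, 23, 29]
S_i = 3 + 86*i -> [3, 89, 175, 261, 347]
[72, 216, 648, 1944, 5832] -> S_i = 72*3^i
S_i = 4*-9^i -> [4, -36, 324, -2916, 26244]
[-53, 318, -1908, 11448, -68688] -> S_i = -53*-6^i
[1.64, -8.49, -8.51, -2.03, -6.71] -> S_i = Random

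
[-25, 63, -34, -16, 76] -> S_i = Random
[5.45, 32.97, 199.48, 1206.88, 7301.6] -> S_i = 5.45*6.05^i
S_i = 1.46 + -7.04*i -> [1.46, -5.58, -12.62, -19.66, -26.7]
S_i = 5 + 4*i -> [5, 9, 13, 17, 21]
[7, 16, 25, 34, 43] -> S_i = 7 + 9*i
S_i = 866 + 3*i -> [866, 869, 872, 875, 878]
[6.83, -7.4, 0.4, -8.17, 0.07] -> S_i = Random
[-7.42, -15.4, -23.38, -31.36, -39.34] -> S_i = -7.42 + -7.98*i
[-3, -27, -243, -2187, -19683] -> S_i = -3*9^i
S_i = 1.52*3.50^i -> [1.52, 5.32, 18.62, 65.17, 228.1]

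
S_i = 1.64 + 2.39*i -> [1.64, 4.03, 6.42, 8.81, 11.2]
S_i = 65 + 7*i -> [65, 72, 79, 86, 93]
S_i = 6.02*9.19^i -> [6.02, 55.32, 508.43, 4672.43, 42939.65]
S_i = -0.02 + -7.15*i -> [-0.02, -7.17, -14.32, -21.47, -28.62]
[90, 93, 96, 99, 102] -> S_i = 90 + 3*i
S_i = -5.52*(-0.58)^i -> [-5.52, 3.2, -1.86, 1.08, -0.62]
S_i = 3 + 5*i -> [3, 8, 13, 18, 23]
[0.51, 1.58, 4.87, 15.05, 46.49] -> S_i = 0.51*3.09^i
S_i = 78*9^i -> [78, 702, 6318, 56862, 511758]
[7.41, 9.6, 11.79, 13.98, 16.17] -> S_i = 7.41 + 2.19*i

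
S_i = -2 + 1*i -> [-2, -1, 0, 1, 2]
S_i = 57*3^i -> [57, 171, 513, 1539, 4617]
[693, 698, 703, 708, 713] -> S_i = 693 + 5*i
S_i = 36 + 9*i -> [36, 45, 54, 63, 72]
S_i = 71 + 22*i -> [71, 93, 115, 137, 159]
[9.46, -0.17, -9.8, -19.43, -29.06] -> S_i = 9.46 + -9.63*i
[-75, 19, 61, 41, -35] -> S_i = Random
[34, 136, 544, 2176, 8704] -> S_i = 34*4^i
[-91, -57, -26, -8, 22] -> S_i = Random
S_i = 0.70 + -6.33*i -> [0.7, -5.63, -11.96, -18.29, -24.62]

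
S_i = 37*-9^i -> [37, -333, 2997, -26973, 242757]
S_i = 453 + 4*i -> [453, 457, 461, 465, 469]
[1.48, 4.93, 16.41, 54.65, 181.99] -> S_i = 1.48*3.33^i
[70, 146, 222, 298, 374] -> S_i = 70 + 76*i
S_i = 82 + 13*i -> [82, 95, 108, 121, 134]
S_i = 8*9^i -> [8, 72, 648, 5832, 52488]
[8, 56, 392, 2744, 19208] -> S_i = 8*7^i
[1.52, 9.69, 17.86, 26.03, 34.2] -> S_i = 1.52 + 8.17*i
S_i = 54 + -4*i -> [54, 50, 46, 42, 38]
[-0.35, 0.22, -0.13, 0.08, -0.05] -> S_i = -0.35*(-0.62)^i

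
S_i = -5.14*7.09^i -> [-5.14, -36.44, -258.38, -1831.9, -12988.17]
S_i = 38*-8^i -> [38, -304, 2432, -19456, 155648]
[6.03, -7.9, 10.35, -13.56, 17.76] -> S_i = 6.03*(-1.31)^i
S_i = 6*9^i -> [6, 54, 486, 4374, 39366]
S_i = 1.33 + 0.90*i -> [1.33, 2.23, 3.13, 4.03, 4.93]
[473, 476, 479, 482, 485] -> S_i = 473 + 3*i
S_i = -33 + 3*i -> [-33, -30, -27, -24, -21]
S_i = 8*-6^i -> [8, -48, 288, -1728, 10368]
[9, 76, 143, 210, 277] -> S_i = 9 + 67*i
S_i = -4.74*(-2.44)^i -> [-4.74, 11.57, -28.22, 68.86, -168.01]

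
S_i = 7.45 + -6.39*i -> [7.45, 1.06, -5.33, -11.72, -18.11]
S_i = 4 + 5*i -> [4, 9, 14, 19, 24]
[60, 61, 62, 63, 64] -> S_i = 60 + 1*i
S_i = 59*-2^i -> [59, -118, 236, -472, 944]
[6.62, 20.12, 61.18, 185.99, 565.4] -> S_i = 6.62*3.04^i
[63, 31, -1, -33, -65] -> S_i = 63 + -32*i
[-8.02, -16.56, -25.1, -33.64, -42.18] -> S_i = -8.02 + -8.54*i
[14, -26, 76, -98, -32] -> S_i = Random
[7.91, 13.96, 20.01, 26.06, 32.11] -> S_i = 7.91 + 6.05*i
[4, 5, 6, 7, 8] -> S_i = 4 + 1*i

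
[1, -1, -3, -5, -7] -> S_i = 1 + -2*i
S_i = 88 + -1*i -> [88, 87, 86, 85, 84]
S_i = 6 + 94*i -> [6, 100, 194, 288, 382]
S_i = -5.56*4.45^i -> [-5.56, -24.74, -110.1, -489.95, -2180.29]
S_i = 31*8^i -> [31, 248, 1984, 15872, 126976]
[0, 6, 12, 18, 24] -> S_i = 0 + 6*i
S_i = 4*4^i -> [4, 16, 64, 256, 1024]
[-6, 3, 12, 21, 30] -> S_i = -6 + 9*i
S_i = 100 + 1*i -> [100, 101, 102, 103, 104]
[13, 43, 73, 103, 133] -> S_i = 13 + 30*i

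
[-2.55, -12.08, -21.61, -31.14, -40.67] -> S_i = -2.55 + -9.53*i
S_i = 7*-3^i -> [7, -21, 63, -189, 567]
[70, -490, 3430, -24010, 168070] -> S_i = 70*-7^i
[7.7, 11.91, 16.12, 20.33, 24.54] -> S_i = 7.70 + 4.21*i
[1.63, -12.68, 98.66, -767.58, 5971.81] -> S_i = 1.63*(-7.78)^i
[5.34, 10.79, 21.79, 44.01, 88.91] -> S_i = 5.34*2.02^i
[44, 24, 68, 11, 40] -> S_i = Random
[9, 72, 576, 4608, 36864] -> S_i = 9*8^i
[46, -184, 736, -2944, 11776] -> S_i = 46*-4^i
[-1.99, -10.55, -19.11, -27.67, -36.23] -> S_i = -1.99 + -8.56*i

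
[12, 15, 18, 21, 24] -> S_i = 12 + 3*i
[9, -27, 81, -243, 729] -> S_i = 9*-3^i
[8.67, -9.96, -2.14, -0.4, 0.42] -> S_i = Random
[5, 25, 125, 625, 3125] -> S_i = 5*5^i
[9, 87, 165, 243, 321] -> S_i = 9 + 78*i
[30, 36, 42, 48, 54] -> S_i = 30 + 6*i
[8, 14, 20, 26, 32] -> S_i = 8 + 6*i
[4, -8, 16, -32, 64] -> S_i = 4*-2^i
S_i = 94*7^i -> [94, 658, 4606, 32242, 225694]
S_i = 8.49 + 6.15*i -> [8.49, 14.64, 20.79, 26.94, 33.09]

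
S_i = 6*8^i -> [6, 48, 384, 3072, 24576]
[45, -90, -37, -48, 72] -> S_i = Random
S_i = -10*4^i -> [-10, -40, -160, -640, -2560]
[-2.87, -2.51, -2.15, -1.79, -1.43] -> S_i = -2.87 + 0.36*i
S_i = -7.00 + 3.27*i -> [-7.0, -3.73, -0.46, 2.81, 6.08]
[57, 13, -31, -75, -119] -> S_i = 57 + -44*i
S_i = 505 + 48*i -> [505, 553, 601, 649, 697]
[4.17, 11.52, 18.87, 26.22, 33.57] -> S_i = 4.17 + 7.35*i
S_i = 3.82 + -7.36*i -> [3.82, -3.54, -10.9, -18.26, -25.62]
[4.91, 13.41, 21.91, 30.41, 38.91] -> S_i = 4.91 + 8.50*i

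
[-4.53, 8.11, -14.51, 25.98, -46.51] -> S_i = -4.53*(-1.79)^i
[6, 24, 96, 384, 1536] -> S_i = 6*4^i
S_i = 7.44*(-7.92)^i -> [7.44, -58.92, 466.68, -3696.14, 29273.43]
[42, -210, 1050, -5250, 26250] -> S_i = 42*-5^i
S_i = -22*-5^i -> [-22, 110, -550, 2750, -13750]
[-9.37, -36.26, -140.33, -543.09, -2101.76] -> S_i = -9.37*3.87^i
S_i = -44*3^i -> [-44, -132, -396, -1188, -3564]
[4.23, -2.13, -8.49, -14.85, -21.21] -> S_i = 4.23 + -6.36*i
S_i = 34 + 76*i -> [34, 110, 186, 262, 338]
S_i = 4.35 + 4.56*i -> [4.35, 8.91, 13.47, 18.03, 22.59]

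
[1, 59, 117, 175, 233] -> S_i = 1 + 58*i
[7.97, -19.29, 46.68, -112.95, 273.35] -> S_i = 7.97*(-2.42)^i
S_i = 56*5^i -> [56, 280, 1400, 7000, 35000]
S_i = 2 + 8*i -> [2, 10, 18, 26, 34]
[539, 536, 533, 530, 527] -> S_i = 539 + -3*i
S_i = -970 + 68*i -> [-970, -902, -834, -766, -698]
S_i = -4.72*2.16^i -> [-4.72, -10.2, -22.02, -47.57, -102.74]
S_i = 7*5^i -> [7, 35, 175, 875, 4375]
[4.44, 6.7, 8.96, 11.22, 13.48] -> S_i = 4.44 + 2.26*i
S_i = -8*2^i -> [-8, -16, -32, -64, -128]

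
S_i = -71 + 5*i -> [-71, -66, -61, -56, -51]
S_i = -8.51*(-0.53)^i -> [-8.51, 4.51, -2.39, 1.27, -0.67]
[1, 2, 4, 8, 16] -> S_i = 1*2^i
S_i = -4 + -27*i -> [-4, -31, -58, -85, -112]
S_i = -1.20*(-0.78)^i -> [-1.2, 0.94, -0.73, 0.57, -0.44]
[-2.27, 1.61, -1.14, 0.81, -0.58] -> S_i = -2.27*(-0.71)^i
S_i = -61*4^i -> [-61, -244, -976, -3904, -15616]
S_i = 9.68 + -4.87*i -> [9.68, 4.81, -0.06, -4.93, -9.8]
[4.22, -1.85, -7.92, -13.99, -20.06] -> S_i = 4.22 + -6.07*i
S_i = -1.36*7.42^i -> [-1.36, -10.09, -74.88, -555.59, -4122.44]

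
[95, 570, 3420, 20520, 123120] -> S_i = 95*6^i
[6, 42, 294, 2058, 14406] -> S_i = 6*7^i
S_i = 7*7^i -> [7, 49, 343, 2401, 16807]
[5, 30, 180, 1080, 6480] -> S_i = 5*6^i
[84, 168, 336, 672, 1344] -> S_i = 84*2^i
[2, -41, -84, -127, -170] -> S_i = 2 + -43*i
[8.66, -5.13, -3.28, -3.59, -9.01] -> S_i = Random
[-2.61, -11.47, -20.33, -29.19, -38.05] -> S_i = -2.61 + -8.86*i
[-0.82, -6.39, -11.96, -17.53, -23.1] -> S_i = -0.82 + -5.57*i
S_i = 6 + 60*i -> [6, 66, 126, 186, 246]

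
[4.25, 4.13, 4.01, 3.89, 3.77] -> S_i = 4.25 + -0.12*i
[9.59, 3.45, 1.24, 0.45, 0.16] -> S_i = 9.59*0.36^i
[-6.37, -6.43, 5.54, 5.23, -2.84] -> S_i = Random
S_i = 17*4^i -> [17, 68, 272, 1088, 4352]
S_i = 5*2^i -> [5, 10, 20, 40, 80]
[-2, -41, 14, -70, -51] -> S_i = Random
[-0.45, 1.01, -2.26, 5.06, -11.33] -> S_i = -0.45*(-2.24)^i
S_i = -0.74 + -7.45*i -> [-0.74, -8.19, -15.64, -23.09, -30.54]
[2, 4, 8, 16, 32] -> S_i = 2*2^i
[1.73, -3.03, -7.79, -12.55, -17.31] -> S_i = 1.73 + -4.76*i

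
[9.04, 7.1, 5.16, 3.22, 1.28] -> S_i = 9.04 + -1.94*i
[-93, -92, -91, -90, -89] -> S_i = -93 + 1*i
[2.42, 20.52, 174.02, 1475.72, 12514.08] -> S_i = 2.42*8.48^i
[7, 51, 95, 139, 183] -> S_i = 7 + 44*i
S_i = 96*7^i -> [96, 672, 4704, 32928, 230496]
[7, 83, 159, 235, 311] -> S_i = 7 + 76*i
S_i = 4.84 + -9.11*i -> [4.84, -4.27, -13.38, -22.49, -31.6]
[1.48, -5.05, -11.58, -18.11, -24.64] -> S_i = 1.48 + -6.53*i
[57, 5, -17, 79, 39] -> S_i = Random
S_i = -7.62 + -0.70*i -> [-7.62, -8.32, -9.02, -9.72, -10.42]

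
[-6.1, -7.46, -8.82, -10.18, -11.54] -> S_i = -6.10 + -1.36*i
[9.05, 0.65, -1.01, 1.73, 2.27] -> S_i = Random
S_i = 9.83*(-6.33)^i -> [9.83, -62.22, 393.88, -2493.24, 15782.23]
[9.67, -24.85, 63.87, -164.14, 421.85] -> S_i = 9.67*(-2.57)^i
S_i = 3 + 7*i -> [3, 10, 17, 24, 31]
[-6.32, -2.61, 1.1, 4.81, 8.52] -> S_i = -6.32 + 3.71*i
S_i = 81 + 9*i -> [81, 90, 99, 108, 117]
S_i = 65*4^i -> [65, 260, 1040, 4160, 16640]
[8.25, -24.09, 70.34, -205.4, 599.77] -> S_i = 8.25*(-2.92)^i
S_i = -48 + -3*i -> [-48, -51, -54, -57, -60]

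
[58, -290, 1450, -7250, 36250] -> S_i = 58*-5^i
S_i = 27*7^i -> [27, 189, 1323, 9261, 64827]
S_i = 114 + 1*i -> [114, 115, 116, 117, 118]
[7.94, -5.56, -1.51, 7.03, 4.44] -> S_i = Random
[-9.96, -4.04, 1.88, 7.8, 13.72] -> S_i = -9.96 + 5.92*i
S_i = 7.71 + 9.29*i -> [7.71, 17.0, 26.29, 35.58, 44.87]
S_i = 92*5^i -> [92, 460, 2300, 11500, 57500]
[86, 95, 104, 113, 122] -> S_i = 86 + 9*i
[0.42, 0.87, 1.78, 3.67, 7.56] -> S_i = 0.42*2.06^i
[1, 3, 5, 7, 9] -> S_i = 1 + 2*i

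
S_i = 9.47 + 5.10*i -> [9.47, 14.57, 19.67, 24.77, 29.87]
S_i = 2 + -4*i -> [2, -2, -6, -10, -14]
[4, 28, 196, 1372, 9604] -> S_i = 4*7^i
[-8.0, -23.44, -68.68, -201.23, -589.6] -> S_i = -8.00*2.93^i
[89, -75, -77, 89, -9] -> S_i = Random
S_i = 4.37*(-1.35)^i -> [4.37, -5.9, 7.96, -10.75, 14.51]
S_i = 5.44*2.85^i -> [5.44, 15.5, 44.19, 125.93, 358.9]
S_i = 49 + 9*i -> [49, 58, 67, 76, 85]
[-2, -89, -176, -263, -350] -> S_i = -2 + -87*i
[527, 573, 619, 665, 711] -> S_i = 527 + 46*i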